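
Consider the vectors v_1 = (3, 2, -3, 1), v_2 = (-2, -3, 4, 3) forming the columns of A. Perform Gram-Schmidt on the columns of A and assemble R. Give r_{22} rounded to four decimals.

r_{22} = 4.3389

v_1 = (3, 2, -3, 1); ‖v_1‖ = 4.7958, so e_1 = (0.6255, 0.4170, -0.6255, 0.2085).
e_1·v_2 = 0.6255·(-2) + 0.4170·(-3) + (-0.6255)·4 + 0.2085·3 = -4.3788.
u_2 = v_2 + 4.3788·e_1 = (0.7391, -1.1739, 1.2609, 3.9130).
r_{22} = ‖u_2‖ = 4.3389.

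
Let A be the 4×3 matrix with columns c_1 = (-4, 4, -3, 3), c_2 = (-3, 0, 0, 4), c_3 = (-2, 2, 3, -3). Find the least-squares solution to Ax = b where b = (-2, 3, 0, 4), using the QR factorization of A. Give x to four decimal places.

c_1 = (-4, 4, -3, 3); ‖c_1‖ = 7.0711, so q_1 = (-0.5657, 0.5657, -0.4243, 0.4243).
q_1·c_2 = (-0.5657)·(-3) + 0.5657·0 + (-0.4243)·0 + 0.4243·4 = 3.3941.
u_2 = c_2 − 3.3941·q_1 = (-1.0800, -1.9200, 1.4400, 2.5600).
‖u_2‖ = 3.6715, so q_2 = (-0.2942, -0.5229, 0.3922, 0.6973).
q_1·c_3 = (-0.5657)·(-2) + 0.5657·2 + (-0.4243)·3 + 0.4243·(-3) = -0.2828; q_2·c_3 = (-0.2942)·(-2) + (-0.5229)·2 + 0.3922·3 + 0.6973·(-3) = -1.3727.
u_3 = c_3 + 0.2828·q_1 + 1.3727·q_2 = (-2.5638, 1.4421, 3.4184, -1.9228).
‖u_3‖ = 4.9026, so q_3 = (-0.5229, 0.2942, 0.6973, -0.3922).
Qᵀb = (4.5255, 1.8085, 0.3595).
Back-substitute: x_3 = 0.3595/4.9026 = 0.0733.
x_2 = (1.8085 + 1.3727·0.0733)/3.6715 = 0.5200.
x_1 = (4.5255 − 3.3941·0.5200 + 0.2828·0.0733)/7.0711 = 0.3933.

x = (0.3933, 0.5200, 0.0733)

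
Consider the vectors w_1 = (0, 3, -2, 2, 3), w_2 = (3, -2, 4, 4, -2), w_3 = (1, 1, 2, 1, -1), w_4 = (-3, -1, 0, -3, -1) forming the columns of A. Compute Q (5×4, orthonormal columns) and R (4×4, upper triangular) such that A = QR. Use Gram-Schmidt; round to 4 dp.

Q = [[0.0000, 0.4551, 0.0156, -0.8760], [0.5883, -0.0933, 0.7888, -0.0596], [-0.3922, 0.4667, 0.4686, 0.3481], [0.3922, 0.7468, -0.2431, 0.3187], [0.5883, -0.0933, -0.3144, 0.0792]], R = [[5.0990, -2.3534, -0.3922, -2.3534], [0.0000, 6.5925, 2.1353, -3.4188], [0.0000, 0.0000, 1.8129, 0.2079], [0.0000, 0.0000, 0.0000, 1.6523]]

q_1 = w_1/‖w_1‖ = (0, 3, -2, 2, 3)/5.0990 = (0.0000, 0.5883, -0.3922, 0.3922, 0.5883).
r_{12} = q_1·w_2 = -2.3534.
u_2 = w_2 + 2.3534·q_1 = (3.0000, -0.6154, 3.0769, 4.9231, -0.6154).
‖u_2‖ = 6.5925, so q_2 = (0.4551, -0.0933, 0.4667, 0.7468, -0.0933).
r_{13} = q_1·w_3 = -0.3922; r_{23} = q_2·w_3 = 2.1353.
u_3 = w_3 + 0.3922·q_1 − 2.1353·q_2 = (0.0283, 1.4301, 0.8496, -0.4407, -0.5699).
‖u_3‖ = 1.8129, so q_3 = (0.0156, 0.7888, 0.4686, -0.2431, -0.3144).
r_{14} = q_1·w_4 = -2.3534; r_{24} = q_2·w_4 = -3.4188; r_{34} = q_3·w_4 = 0.2079.
u_4 = w_4 + 2.3534·q_1 + 3.4188·q_2 − 0.2079·q_3 = (-1.4475, -0.0985, 0.5751, 0.5267, 0.1309).
‖u_4‖ = 1.6523, so q_4 = (-0.8760, -0.0596, 0.3481, 0.3187, 0.0792).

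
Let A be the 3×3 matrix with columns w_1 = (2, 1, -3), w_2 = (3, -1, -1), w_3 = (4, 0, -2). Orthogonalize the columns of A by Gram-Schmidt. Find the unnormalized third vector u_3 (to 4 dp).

u_3 = (0.2667, 0.4667, 0.3333)

w_1 = (2, 1, -3); ‖w_1‖ = 3.7417, so e_1 = (0.5345, 0.2673, -0.8018).
e_1·w_2 = 0.5345·3 + 0.2673·(-1) + (-0.8018)·(-1) = 2.1381.
u_2 = w_2 − 2.1381·e_1 = (1.8571, -1.5714, 0.7143).
‖u_2‖ = 2.5355, so e_2 = (0.7325, -0.6198, 0.2817).
e_1·w_3 = 0.5345·4 + 0.2673·0 + (-0.8018)·(-2) = 3.7417; e_2·w_3 = 0.7325·4 + (-0.6198)·0 + 0.2817·(-2) = 2.3664.
u_3 = w_3 − 3.7417·e_1 − 2.3664·e_2 = (0.2667, 0.4667, 0.3333).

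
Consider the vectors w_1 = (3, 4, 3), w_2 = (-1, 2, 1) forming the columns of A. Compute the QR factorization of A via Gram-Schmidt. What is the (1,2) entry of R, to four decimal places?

w_1 = (3, 4, 3); ‖w_1‖ = 5.8310, so e_1 = (0.5145, 0.6860, 0.5145).
r_{12} = e_1·w_2 = 1.3720.

r_{12} = 1.3720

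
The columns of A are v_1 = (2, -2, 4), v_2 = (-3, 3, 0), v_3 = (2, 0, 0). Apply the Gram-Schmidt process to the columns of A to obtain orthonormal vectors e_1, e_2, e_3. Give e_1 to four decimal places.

v_1 = (2, -2, 4); ‖v_1‖ = 4.8990, so e_1 = (0.4082, -0.4082, 0.8165).

e_1 = (0.4082, -0.4082, 0.8165)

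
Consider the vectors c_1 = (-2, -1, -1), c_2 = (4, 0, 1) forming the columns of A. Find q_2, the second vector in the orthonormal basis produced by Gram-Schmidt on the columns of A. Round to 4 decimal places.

q_2 = (0.5345, -0.8018, -0.2673)

c_1 = (-2, -1, -1); ‖c_1‖ = 2.4495, so q_1 = (-0.8165, -0.4082, -0.4082).
q_1·c_2 = (-0.8165)·4 + (-0.4082)·0 + (-0.4082)·1 = -3.6742.
u_2 = c_2 + 3.6742·q_1 = (1.0000, -1.5000, -0.5000).
‖u_2‖ = 1.8708, so q_2 = (0.5345, -0.8018, -0.2673).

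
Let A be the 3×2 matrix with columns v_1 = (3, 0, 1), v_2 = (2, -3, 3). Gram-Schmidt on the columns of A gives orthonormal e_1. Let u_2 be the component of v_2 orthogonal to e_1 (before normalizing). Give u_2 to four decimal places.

v_1 = (3, 0, 1); ‖v_1‖ = 3.1623, so e_1 = (0.9487, 0.0000, 0.3162).
e_1·v_2 = 0.9487·2 + 0.0000·(-3) + 0.3162·3 = 2.8460.
u_2 = v_2 − 2.8460·e_1 = (-0.7000, -3.0000, 2.1000).

u_2 = (-0.7000, -3.0000, 2.1000)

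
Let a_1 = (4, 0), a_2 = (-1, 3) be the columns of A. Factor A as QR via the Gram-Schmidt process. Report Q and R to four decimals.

a_1 = (4, 0); ‖a_1‖ = 4.0000, so e_1 = (1.0000, 0.0000).
e_1·a_2 = 1.0000·(-1) + 0.0000·3 = -1.0000.
u_2 = a_2 + 1.0000·e_1 = (0.0000, 3.0000).
‖u_2‖ = 3.0000, so e_2 = (0.0000, 1.0000).

Q = [[1.0000, 0.0000], [0.0000, 1.0000]], R = [[4.0000, -1.0000], [0.0000, 3.0000]]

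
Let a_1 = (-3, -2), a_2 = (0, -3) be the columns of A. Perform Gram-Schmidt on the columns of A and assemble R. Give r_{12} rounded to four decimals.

r_{12} = 1.6641

e_1 = a_1/‖a_1‖ = (-3, -2)/3.6056 = (-0.8321, -0.5547).
r_{12} = e_1·a_2 = 1.6641.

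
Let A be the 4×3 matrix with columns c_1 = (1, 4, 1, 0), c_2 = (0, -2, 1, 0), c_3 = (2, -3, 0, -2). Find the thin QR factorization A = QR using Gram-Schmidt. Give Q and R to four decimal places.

Q = [[0.2357, 0.2577, 0.7126], [0.9428, -0.2945, -0.1188], [0.2357, 0.9203, -0.2375], [0.0000, 0.0000, -0.6493]], R = [[4.2426, -1.6499, -2.3570], [0.0000, 1.5092, 1.3988], [0.0000, 0.0000, 3.0802]]

c_1 = (1, 4, 1, 0); ‖c_1‖ = 4.2426, so q_1 = (0.2357, 0.9428, 0.2357, 0.0000).
q_1·c_2 = 0.2357·0 + 0.9428·(-2) + 0.2357·1 + 0.0000·0 = -1.6499.
u_2 = c_2 + 1.6499·q_1 = (0.3889, -0.4444, 1.3889, 0.0000).
‖u_2‖ = 1.5092, so q_2 = (0.2577, -0.2945, 0.9203, 0.0000).
q_1·c_3 = 0.2357·2 + 0.9428·(-3) + 0.2357·0 + 0.0000·(-2) = -2.3570; q_2·c_3 = 0.2577·2 + (-0.2945)·(-3) + 0.9203·0 + 0.0000·(-2) = 1.3988.
u_3 = c_3 + 2.3570·q_1 − 1.3988·q_2 = (2.1951, -0.3659, -0.7317, -2.0000).
‖u_3‖ = 3.0802, so q_3 = (0.7126, -0.1188, -0.2375, -0.6493).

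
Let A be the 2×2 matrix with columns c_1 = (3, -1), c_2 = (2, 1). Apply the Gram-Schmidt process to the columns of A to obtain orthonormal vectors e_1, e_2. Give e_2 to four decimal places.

e_2 = (0.3162, 0.9487)

e_1 = c_1/‖c_1‖ = (3, -1)/3.1623 = (0.9487, -0.3162).
r_{12} = e_1·c_2 = 1.5811.
u_2 = c_2 − 1.5811·e_1 = (0.5000, 1.5000).
‖u_2‖ = 1.5811, so e_2 = (0.3162, 0.9487).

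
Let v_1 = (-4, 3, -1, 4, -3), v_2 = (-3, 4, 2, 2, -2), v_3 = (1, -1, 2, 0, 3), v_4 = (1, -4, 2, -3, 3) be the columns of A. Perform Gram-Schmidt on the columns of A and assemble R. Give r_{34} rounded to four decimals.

v_1 = (-4, 3, -1, 4, -3); ‖v_1‖ = 7.1414, so e_1 = (-0.5601, 0.4201, -0.1400, 0.5601, -0.4201).
e_1·v_2 = (-0.5601)·(-3) + 0.4201·4 + (-0.1400)·2 + 0.5601·2 + (-0.4201)·(-2) = 5.0410.
u_2 = v_2 − 5.0410·e_1 = (-0.1765, 1.8824, 2.7059, -0.8235, 0.1176).
‖u_2‖ = 3.4041, so e_2 = (-0.0518, 0.5530, 0.7949, -0.2419, 0.0346).
e_1·v_3 = (-0.5601)·1 + 0.4201·(-1) + (-0.1400)·2 + 0.5601·0 + (-0.4201)·3 = -2.5205; e_2·v_3 = (-0.0518)·1 + 0.5530·(-1) + 0.7949·2 + (-0.2419)·0 + 0.0346·3 = 1.0886.
u_3 = v_3 + 2.5205·e_1 − 1.0886·e_2 = (-0.3553, -0.5431, 0.7817, 1.6751, 1.9036).
‖u_3‖ = 2.7317, so e_3 = (-0.1301, -0.1988, 0.2862, 0.6132, 0.6969).
r_{34} = e_3·v_4 = 1.4885.

r_{34} = 1.4885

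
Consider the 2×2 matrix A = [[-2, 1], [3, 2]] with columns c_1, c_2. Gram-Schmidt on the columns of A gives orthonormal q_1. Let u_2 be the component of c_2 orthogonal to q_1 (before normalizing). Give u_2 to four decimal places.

c_1 = (-2, 3); ‖c_1‖ = 3.6056, so q_1 = (-0.5547, 0.8321).
q_1·c_2 = (-0.5547)·1 + 0.8321·2 = 1.1094.
u_2 = c_2 − 1.1094·q_1 = (1.6154, 1.0769).

u_2 = (1.6154, 1.0769)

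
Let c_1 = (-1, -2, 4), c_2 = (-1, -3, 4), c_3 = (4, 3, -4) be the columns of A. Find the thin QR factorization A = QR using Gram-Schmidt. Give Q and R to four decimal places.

c_1 = (-1, -2, 4); ‖c_1‖ = 4.5826, so e_1 = (-0.2182, -0.4364, 0.8729).
e_1·c_2 = (-0.2182)·(-1) + (-0.4364)·(-3) + 0.8729·4 = 5.0190.
u_2 = c_2 − 5.0190·e_1 = (0.0952, -0.8095, -0.3810).
‖u_2‖ = 0.8997, so e_2 = (0.1059, -0.8997, -0.4234).
e_1·c_3 = (-0.2182)·4 + (-0.4364)·3 + 0.8729·(-4) = -5.6737; e_2·c_3 = 0.1059·4 + (-0.8997)·3 + (-0.4234)·(-4) = -0.5822.
u_3 = c_3 + 5.6737·e_1 + 0.5822·e_2 = (2.8235, 0.0000, 0.7059).
‖u_3‖ = 2.9104, so e_3 = (0.9701, 0.0000, 0.2425).

Q = [[-0.2182, 0.1059, 0.9701], [-0.4364, -0.8997, 0.0000], [0.8729, -0.4234, 0.2425]], R = [[4.5826, 5.0190, -5.6737], [0.0000, 0.8997, -0.5822], [0.0000, 0.0000, 2.9104]]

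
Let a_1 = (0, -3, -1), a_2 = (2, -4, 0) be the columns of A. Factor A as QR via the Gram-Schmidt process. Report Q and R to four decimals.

q_1 = a_1/‖a_1‖ = (0, -3, -1)/3.1623 = (0.0000, -0.9487, -0.3162).
r_{12} = q_1·a_2 = 3.7947.
u_2 = a_2 − 3.7947·q_1 = (2.0000, -0.4000, 1.2000).
‖u_2‖ = 2.3664, so q_2 = (0.8452, -0.1690, 0.5071).

Q = [[0.0000, 0.8452], [-0.9487, -0.1690], [-0.3162, 0.5071]], R = [[3.1623, 3.7947], [0.0000, 2.3664]]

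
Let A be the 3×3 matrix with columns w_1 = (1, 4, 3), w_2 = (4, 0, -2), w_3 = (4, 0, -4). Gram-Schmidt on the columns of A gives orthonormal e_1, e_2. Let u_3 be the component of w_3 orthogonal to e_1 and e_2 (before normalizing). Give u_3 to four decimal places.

u_3 = (-0.4961, 0.8682, -0.9922)

w_1 = (1, 4, 3); ‖w_1‖ = 5.0990, so e_1 = (0.1961, 0.7845, 0.5883).
e_1·w_2 = 0.1961·4 + 0.7845·0 + 0.5883·(-2) = -0.3922.
u_2 = w_2 + 0.3922·e_1 = (4.0769, 0.3077, -1.7692).
‖u_2‖ = 4.4549, so e_2 = (0.9152, 0.0691, -0.3971).
e_1·w_3 = 0.1961·4 + 0.7845·0 + 0.5883·(-4) = -1.5689; e_2·w_3 = 0.9152·4 + 0.0691·0 + (-0.3971)·(-4) = 5.2492.
u_3 = w_3 + 1.5689·e_1 − 5.2492·e_2 = (-0.4961, 0.8682, -0.9922).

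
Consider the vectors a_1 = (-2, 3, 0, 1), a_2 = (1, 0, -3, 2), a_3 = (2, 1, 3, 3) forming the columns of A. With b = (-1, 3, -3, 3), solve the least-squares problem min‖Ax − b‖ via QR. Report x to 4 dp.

a_1 = (-2, 3, 0, 1); ‖a_1‖ = 3.7417, so e_1 = (-0.5345, 0.8018, 0.0000, 0.2673).
e_1·a_2 = (-0.5345)·1 + 0.8018·0 + 0.0000·(-3) + 0.2673·2 = 0.0000.
u_2 = a_2 + 0.0000·e_1 = (1.0000, 0.0000, -3.0000, 2.0000).
‖u_2‖ = 3.7417, so e_2 = (0.2673, 0.0000, -0.8018, 0.5345).
e_1·a_3 = (-0.5345)·2 + 0.8018·1 + 0.0000·3 + 0.2673·3 = 0.5345; e_2·a_3 = 0.2673·2 + 0.0000·1 + (-0.8018)·3 + 0.5345·3 = -0.2673.
u_3 = a_3 − 0.5345·e_1 + 0.2673·e_2 = (2.3571, 0.5714, 2.7857, 3.0000).
‖u_3‖ = 4.7585, so e_3 = (0.4954, 0.1201, 0.5854, 0.6305).
Qᵀb = (3.7417, 3.7417, 0.0000).
Back-substitute: x_3 = 0.0000/4.7585 = 0.0000.
x_2 = (3.7417 + 0.2673·0.0000)/3.7417 = 1.0000.
x_1 = (3.7417 + 0.0000·1.0000 − 0.5345·0.0000)/3.7417 = 1.0000.

x = (1.0000, 1.0000, 0.0000)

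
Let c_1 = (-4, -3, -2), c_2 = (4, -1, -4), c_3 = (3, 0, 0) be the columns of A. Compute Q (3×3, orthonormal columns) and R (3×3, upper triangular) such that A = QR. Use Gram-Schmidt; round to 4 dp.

Q = [[-0.7428, 0.5839, 0.3276], [-0.5571, -0.2676, -0.7861], [-0.3714, -0.7664, 0.5241]], R = [[5.3852, -0.9285, -2.2283], [0.0000, 5.6690, 1.7518], [0.0000, 0.0000, 0.9827]]

c_1 = (-4, -3, -2); ‖c_1‖ = 5.3852, so e_1 = (-0.7428, -0.5571, -0.3714).
e_1·c_2 = (-0.7428)·4 + (-0.5571)·(-1) + (-0.3714)·(-4) = -0.9285.
u_2 = c_2 + 0.9285·e_1 = (3.3103, -1.5172, -4.3448).
‖u_2‖ = 5.6690, so e_2 = (0.5839, -0.2676, -0.7664).
e_1·c_3 = (-0.7428)·3 + (-0.5571)·0 + (-0.3714)·0 = -2.2283; e_2·c_3 = 0.5839·3 + (-0.2676)·0 + (-0.7664)·0 = 1.7518.
u_3 = c_3 + 2.2283·e_1 − 1.7518·e_2 = (0.3219, -0.7725, 0.5150).
‖u_3‖ = 0.9827, so e_3 = (0.3276, -0.7861, 0.5241).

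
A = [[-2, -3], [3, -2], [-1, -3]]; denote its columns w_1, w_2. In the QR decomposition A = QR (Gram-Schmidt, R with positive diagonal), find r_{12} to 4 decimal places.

w_1 = (-2, 3, -1); ‖w_1‖ = 3.7417, so e_1 = (-0.5345, 0.8018, -0.2673).
r_{12} = e_1·w_2 = 0.8018.

r_{12} = 0.8018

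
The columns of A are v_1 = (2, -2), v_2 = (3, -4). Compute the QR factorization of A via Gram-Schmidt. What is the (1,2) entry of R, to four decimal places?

r_{12} = 4.9497

v_1 = (2, -2); ‖v_1‖ = 2.8284, so q_1 = (0.7071, -0.7071).
r_{12} = q_1·v_2 = 4.9497.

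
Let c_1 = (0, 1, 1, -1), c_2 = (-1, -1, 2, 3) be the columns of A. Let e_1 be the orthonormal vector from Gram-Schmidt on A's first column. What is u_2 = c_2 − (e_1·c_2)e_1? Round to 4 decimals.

e_1 = c_1/‖c_1‖ = (0, 1, 1, -1)/1.7321 = (0.0000, 0.5774, 0.5774, -0.5774).
r_{12} = e_1·c_2 = -1.1547.
u_2 = c_2 + 1.1547·e_1 = (-1.0000, -0.3333, 2.6667, 2.3333).

u_2 = (-1.0000, -0.3333, 2.6667, 2.3333)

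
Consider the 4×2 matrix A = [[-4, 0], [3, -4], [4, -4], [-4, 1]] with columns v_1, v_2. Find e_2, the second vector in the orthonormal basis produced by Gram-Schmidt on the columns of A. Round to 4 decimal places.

e_1 = v_1/‖v_1‖ = (-4, 3, 4, -4)/7.5498 = (-0.5298, 0.3974, 0.5298, -0.5298).
r_{12} = e_1·v_2 = -4.2385.
u_2 = v_2 + 4.2385·e_1 = (-2.2456, -2.3158, -1.7544, -1.2456).
‖u_2‖ = 3.8775, so e_2 = (-0.5791, -0.5972, -0.4525, -0.3212).

e_2 = (-0.5791, -0.5972, -0.4525, -0.3212)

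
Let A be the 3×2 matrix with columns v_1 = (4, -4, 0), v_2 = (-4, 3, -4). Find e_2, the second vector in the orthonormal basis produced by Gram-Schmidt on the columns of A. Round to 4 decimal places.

e_2 = (-0.1231, -0.1231, -0.9847)

e_1 = v_1/‖v_1‖ = (4, -4, 0)/5.6569 = (0.7071, -0.7071, 0.0000).
r_{12} = e_1·v_2 = -4.9497.
u_2 = v_2 + 4.9497·e_1 = (-0.5000, -0.5000, -4.0000).
‖u_2‖ = 4.0620, so e_2 = (-0.1231, -0.1231, -0.9847).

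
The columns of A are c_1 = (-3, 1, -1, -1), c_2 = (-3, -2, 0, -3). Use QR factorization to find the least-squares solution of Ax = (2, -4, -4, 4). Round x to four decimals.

x = (-0.7317, -0.1220)

q_1 = c_1/‖c_1‖ = (-3, 1, -1, -1)/3.4641 = (-0.8660, 0.2887, -0.2887, -0.2887).
r_{12} = q_1·c_2 = 2.8868.
u_2 = c_2 − 2.8868·q_1 = (-0.5000, -2.8333, 0.8333, -2.1667).
‖u_2‖ = 3.6968, so q_2 = (-0.1353, -0.7664, 0.2254, -0.5861).
Qᵀb = (-2.8868, -0.4508).
Back-substitute: x_2 = -0.4508/3.6968 = -0.1220.
x_1 = (-2.8868 − 2.8868·(-0.1220))/3.4641 = -0.7317.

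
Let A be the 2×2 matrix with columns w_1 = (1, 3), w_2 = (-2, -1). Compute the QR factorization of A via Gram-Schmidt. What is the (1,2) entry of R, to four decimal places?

q_1 = w_1/‖w_1‖ = (1, 3)/3.1623 = (0.3162, 0.9487).
r_{12} = q_1·w_2 = -1.5811.

r_{12} = -1.5811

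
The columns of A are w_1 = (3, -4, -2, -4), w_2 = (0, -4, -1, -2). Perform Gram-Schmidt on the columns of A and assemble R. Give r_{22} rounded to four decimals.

r_{22} = 2.4449

w_1 = (3, -4, -2, -4); ‖w_1‖ = 6.7082, so e_1 = (0.4472, -0.5963, -0.2981, -0.5963).
e_1·w_2 = 0.4472·0 + (-0.5963)·(-4) + (-0.2981)·(-1) + (-0.5963)·(-2) = 3.8759.
u_2 = w_2 − 3.8759·e_1 = (-1.7333, -1.6889, 0.1556, 0.3111).
r_{22} = ‖u_2‖ = 2.4449.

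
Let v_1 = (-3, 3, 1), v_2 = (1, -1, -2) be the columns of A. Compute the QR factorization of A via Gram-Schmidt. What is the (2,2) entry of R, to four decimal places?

v_1 = (-3, 3, 1); ‖v_1‖ = 4.3589, so e_1 = (-0.6882, 0.6882, 0.2294).
e_1·v_2 = (-0.6882)·1 + 0.6882·(-1) + 0.2294·(-2) = -1.8353.
u_2 = v_2 + 1.8353·e_1 = (-0.2632, 0.2632, -1.5789).
r_{22} = ‖u_2‖ = 1.6222.

r_{22} = 1.6222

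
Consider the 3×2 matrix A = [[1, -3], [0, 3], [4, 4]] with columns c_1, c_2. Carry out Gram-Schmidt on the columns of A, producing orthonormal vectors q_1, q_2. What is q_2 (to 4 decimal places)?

c_1 = (1, 0, 4); ‖c_1‖ = 4.1231, so q_1 = (0.2425, 0.0000, 0.9701).
q_1·c_2 = 0.2425·(-3) + 0.0000·3 + 0.9701·4 = 3.1530.
u_2 = c_2 − 3.1530·q_1 = (-3.7647, 3.0000, 0.9412).
‖u_2‖ = 4.9050, so q_2 = (-0.7675, 0.6116, 0.1919).

q_2 = (-0.7675, 0.6116, 0.1919)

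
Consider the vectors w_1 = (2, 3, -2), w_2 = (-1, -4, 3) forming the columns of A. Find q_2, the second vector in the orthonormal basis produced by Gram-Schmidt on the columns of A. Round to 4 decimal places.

w_1 = (2, 3, -2); ‖w_1‖ = 4.1231, so q_1 = (0.4851, 0.7276, -0.4851).
q_1·w_2 = 0.4851·(-1) + 0.7276·(-4) + (-0.4851)·3 = -4.8507.
u_2 = w_2 + 4.8507·q_1 = (1.3529, -0.4706, 0.6471).
‖u_2‖ = 1.5718, so q_2 = (0.8608, -0.2994, 0.4117).

q_2 = (0.8608, -0.2994, 0.4117)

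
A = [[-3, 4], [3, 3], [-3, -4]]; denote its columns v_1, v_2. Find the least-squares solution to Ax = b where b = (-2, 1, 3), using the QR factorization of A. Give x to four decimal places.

v_1 = (-3, 3, -3); ‖v_1‖ = 5.1962, so q_1 = (-0.5774, 0.5774, -0.5774).
q_1·v_2 = (-0.5774)·4 + 0.5774·3 + (-0.5774)·(-4) = 1.7321.
u_2 = v_2 − 1.7321·q_1 = (5.0000, 2.0000, -3.0000).
‖u_2‖ = 6.1644, so q_2 = (0.8111, 0.3244, -0.4867).
Qᵀb = (0.0000, -2.7578).
Back-substitute: x_2 = -2.7578/6.1644 = -0.4474.
x_1 = (0.0000 − 1.7321·(-0.4474))/5.1962 = 0.1491.

x = (0.1491, -0.4474)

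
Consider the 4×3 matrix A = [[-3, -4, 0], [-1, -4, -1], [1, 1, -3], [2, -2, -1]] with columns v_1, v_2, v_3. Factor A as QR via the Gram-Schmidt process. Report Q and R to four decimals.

v_1 = (-3, -1, 1, 2); ‖v_1‖ = 3.8730, so e_1 = (-0.7746, -0.2582, 0.2582, 0.5164).
e_1·v_2 = (-0.7746)·(-4) + (-0.2582)·(-4) + 0.2582·1 + 0.5164·(-2) = 3.3566.
u_2 = v_2 − 3.3566·e_1 = (-1.4000, -3.1333, 0.1333, -3.7333).
‖u_2‖ = 5.0728, so e_2 = (-0.2760, -0.6177, 0.0263, -0.7360).
e_1·v_3 = (-0.7746)·0 + (-0.2582)·(-1) + 0.2582·(-3) + 0.5164·(-1) = -1.0328; e_2·v_3 = (-0.2760)·0 + (-0.6177)·(-1) + 0.0263·(-3) + (-0.7360)·(-1) = 1.2748.
u_3 = v_3 + 1.0328·e_1 − 1.2748·e_2 = (-0.4482, -0.4793, -2.7668, 0.4715).
‖u_3‖ = 2.8824, so e_3 = (-0.1555, -0.1663, -0.9599, 0.1636).

Q = [[-0.7746, -0.2760, -0.1555], [-0.2582, -0.6177, -0.1663], [0.2582, 0.0263, -0.9599], [0.5164, -0.7360, 0.1636]], R = [[3.8730, 3.3566, -1.0328], [0.0000, 5.0728, 1.2748], [0.0000, 0.0000, 2.8824]]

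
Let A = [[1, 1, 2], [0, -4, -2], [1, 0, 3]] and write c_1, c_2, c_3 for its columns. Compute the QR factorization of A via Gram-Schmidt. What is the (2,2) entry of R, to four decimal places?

r_{22} = 4.0620

c_1 = (1, 0, 1); ‖c_1‖ = 1.4142, so e_1 = (0.7071, 0.0000, 0.7071).
e_1·c_2 = 0.7071·1 + 0.0000·(-4) + 0.7071·0 = 0.7071.
u_2 = c_2 − 0.7071·e_1 = (0.5000, -4.0000, -0.5000).
r_{22} = ‖u_2‖ = 4.0620.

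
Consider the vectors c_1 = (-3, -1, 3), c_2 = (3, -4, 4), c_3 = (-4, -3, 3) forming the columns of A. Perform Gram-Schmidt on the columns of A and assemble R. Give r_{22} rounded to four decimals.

c_1 = (-3, -1, 3); ‖c_1‖ = 4.3589, so e_1 = (-0.6882, -0.2294, 0.6882).
e_1·c_2 = (-0.6882)·3 + (-0.2294)·(-4) + 0.6882·4 = 1.6059.
u_2 = c_2 − 1.6059·e_1 = (4.1053, -3.6316, 2.8947).
r_{22} = ‖u_2‖ = 6.1985.

r_{22} = 6.1985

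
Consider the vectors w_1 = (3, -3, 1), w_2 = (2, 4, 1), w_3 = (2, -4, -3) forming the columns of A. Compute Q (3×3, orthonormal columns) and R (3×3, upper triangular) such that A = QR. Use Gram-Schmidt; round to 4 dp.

Q = [[0.6882, 0.6287, 0.3620], [-0.6882, 0.7236, 0.0517], [0.2294, 0.2847, -0.9308]], R = [[4.3589, -1.1471, 3.4412], [0.0000, 4.4367, -2.4912], [0.0000, 0.0000, 3.3094]]

w_1 = (3, -3, 1); ‖w_1‖ = 4.3589, so q_1 = (0.6882, -0.6882, 0.2294).
q_1·w_2 = 0.6882·2 + (-0.6882)·4 + 0.2294·1 = -1.1471.
u_2 = w_2 + 1.1471·q_1 = (2.7895, 3.2105, 1.2632).
‖u_2‖ = 4.4367, so q_2 = (0.6287, 0.7236, 0.2847).
q_1·w_3 = 0.6882·2 + (-0.6882)·(-4) + 0.2294·(-3) = 3.4412; q_2·w_3 = 0.6287·2 + 0.7236·(-4) + 0.2847·(-3) = -2.4912.
u_3 = w_3 − 3.4412·q_1 + 2.4912·q_2 = (1.1979, 0.1711, -3.0802).
‖u_3‖ = 3.3094, so q_3 = (0.3620, 0.0517, -0.9308).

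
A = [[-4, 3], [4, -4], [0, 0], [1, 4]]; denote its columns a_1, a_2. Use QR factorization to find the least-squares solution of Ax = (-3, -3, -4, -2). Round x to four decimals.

e_1 = a_1/‖a_1‖ = (-4, 4, 0, 1)/5.7446 = (-0.6963, 0.6963, 0.0000, 0.1741).
r_{12} = e_1·a_2 = -4.1779.
u_2 = a_2 + 4.1779·e_1 = (0.0909, -1.0909, 0.0000, 4.7273).
‖u_2‖ = 4.8524, so e_2 = (0.0187, -0.2248, 0.0000, 0.9742).
Qᵀb = (-0.3482, -1.3302).
Back-substitute: x_2 = -1.3302/4.8524 = -0.2741.
x_1 = (-0.3482 + 4.1779·(-0.2741))/5.7446 = -0.2600.

x = (-0.2600, -0.2741)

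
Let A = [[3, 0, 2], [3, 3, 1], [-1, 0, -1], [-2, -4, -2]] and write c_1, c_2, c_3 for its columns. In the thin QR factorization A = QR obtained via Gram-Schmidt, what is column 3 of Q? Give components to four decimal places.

q_3 = (0.2415, -0.7216, -0.3579, -0.5412)

q_1 = c_1/‖c_1‖ = (3, 3, -1, -2)/4.7958 = (0.6255, 0.6255, -0.2085, -0.4170).
r_{12} = q_1·c_2 = 3.5447.
u_2 = c_2 − 3.5447·q_1 = (-2.2174, 0.7826, 0.7391, -2.5217).
‖u_2‖ = 3.5263, so q_2 = (-0.6288, 0.2219, 0.2096, -0.7151).
r_{13} = q_1·c_3 = 2.9192; r_{23} = q_2·c_3 = 0.1849.
u_3 = c_3 − 2.9192·q_1 − 0.1849·q_2 = (0.2902, -0.8671, -0.4301, -0.6503).
‖u_3‖ = 1.2017, so q_3 = (0.2415, -0.7216, -0.3579, -0.5412).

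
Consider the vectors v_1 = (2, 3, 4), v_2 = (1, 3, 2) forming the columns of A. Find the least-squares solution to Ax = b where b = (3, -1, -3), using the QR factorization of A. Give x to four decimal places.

e_1 = v_1/‖v_1‖ = (2, 3, 4)/5.3852 = (0.3714, 0.5571, 0.7428).
r_{12} = e_1·v_2 = 3.5282.
u_2 = v_2 − 3.5282·e_1 = (-0.3103, 1.0345, -0.6207).
‖u_2‖ = 1.2457, so e_2 = (-0.2491, 0.8305, -0.4983).
Qᵀb = (-1.6713, -0.0830).
Back-substitute: x_2 = -0.0830/1.2457 = -0.0667.
x_1 = (-1.6713 − 3.5282·(-0.0667))/5.3852 = -0.2667.

x = (-0.2667, -0.0667)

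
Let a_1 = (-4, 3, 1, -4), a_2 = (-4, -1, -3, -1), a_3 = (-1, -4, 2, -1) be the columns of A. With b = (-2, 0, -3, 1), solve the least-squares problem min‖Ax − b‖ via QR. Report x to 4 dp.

x = (-0.2462, 0.7595, -0.3532)

a_1 = (-4, 3, 1, -4); ‖a_1‖ = 6.4807, so q_1 = (-0.6172, 0.4629, 0.1543, -0.6172).
q_1·a_2 = (-0.6172)·(-4) + 0.4629·(-1) + 0.1543·(-3) + (-0.6172)·(-1) = 2.1602.
u_2 = a_2 − 2.1602·q_1 = (-2.6667, -2.0000, -3.3333, 0.3333).
‖u_2‖ = 4.7258, so q_2 = (-0.5643, -0.4232, -0.7053, 0.0705).
q_1·a_3 = (-0.6172)·(-1) + 0.4629·(-4) + 0.1543·2 + (-0.6172)·(-1) = -0.3086; q_2·a_3 = (-0.5643)·(-1) + (-0.4232)·(-4) + (-0.7053)·2 + 0.0705·(-1) = 0.7759.
u_3 = a_3 + 0.3086·q_1 − 0.7759·q_2 = (-0.7527, -3.5288, 2.5949, -1.2452).
‖u_3‖ = 4.6155, so q_3 = (-0.1631, -0.7646, 0.5622, -0.2698).
Qᵀb = (0.1543, 3.3151, -1.6303).
Back-substitute: x_3 = -1.6303/4.6155 = -0.3532.
x_2 = (3.3151 − 0.7759·(-0.3532))/4.7258 = 0.7595.
x_1 = (0.1543 − 2.1602·0.7595 + 0.3086·(-0.3532))/6.4807 = -0.2462.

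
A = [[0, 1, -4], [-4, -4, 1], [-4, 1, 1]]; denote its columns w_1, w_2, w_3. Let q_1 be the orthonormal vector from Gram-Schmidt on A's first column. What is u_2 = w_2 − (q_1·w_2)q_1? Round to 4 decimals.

u_2 = (1.0000, -2.5000, 2.5000)

w_1 = (0, -4, -4); ‖w_1‖ = 5.6569, so q_1 = (0.0000, -0.7071, -0.7071).
q_1·w_2 = 0.0000·1 + (-0.7071)·(-4) + (-0.7071)·1 = 2.1213.
u_2 = w_2 − 2.1213·q_1 = (1.0000, -2.5000, 2.5000).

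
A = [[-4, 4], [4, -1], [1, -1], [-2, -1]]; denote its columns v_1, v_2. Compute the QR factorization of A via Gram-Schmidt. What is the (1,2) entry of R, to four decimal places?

r_{12} = -3.1236

v_1 = (-4, 4, 1, -2); ‖v_1‖ = 6.0828, so e_1 = (-0.6576, 0.6576, 0.1644, -0.3288).
r_{12} = e_1·v_2 = -3.1236.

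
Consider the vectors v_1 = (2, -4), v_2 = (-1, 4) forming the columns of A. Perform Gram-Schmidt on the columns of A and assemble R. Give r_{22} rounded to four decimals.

r_{22} = 0.8944

v_1 = (2, -4); ‖v_1‖ = 4.4721, so q_1 = (0.4472, -0.8944).
q_1·v_2 = 0.4472·(-1) + (-0.8944)·4 = -4.0249.
u_2 = v_2 + 4.0249·q_1 = (0.8000, 0.4000).
r_{22} = ‖u_2‖ = 0.8944.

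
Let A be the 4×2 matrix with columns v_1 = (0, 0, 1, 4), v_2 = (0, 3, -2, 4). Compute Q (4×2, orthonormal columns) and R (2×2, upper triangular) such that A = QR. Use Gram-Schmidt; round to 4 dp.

Q = [[0.0000, 0.0000], [0.0000, 0.7177], [0.2425, -0.6755], [0.9701, 0.1689]], R = [[4.1231, 3.3955], [0.0000, 4.1798]]

q_1 = v_1/‖v_1‖ = (0, 0, 1, 4)/4.1231 = (0.0000, 0.0000, 0.2425, 0.9701).
r_{12} = q_1·v_2 = 3.3955.
u_2 = v_2 − 3.3955·q_1 = (0.0000, 3.0000, -2.8235, 0.7059).
‖u_2‖ = 4.1798, so q_2 = (0.0000, 0.7177, -0.6755, 0.1689).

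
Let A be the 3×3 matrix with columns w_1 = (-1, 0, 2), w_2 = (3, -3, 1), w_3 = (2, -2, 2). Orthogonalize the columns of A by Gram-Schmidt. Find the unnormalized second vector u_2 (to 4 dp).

u_2 = (2.8000, -3.0000, 1.4000)

w_1 = (-1, 0, 2); ‖w_1‖ = 2.2361, so e_1 = (-0.4472, 0.0000, 0.8944).
e_1·w_2 = (-0.4472)·3 + 0.0000·(-3) + 0.8944·1 = -0.4472.
u_2 = w_2 + 0.4472·e_1 = (2.8000, -3.0000, 1.4000).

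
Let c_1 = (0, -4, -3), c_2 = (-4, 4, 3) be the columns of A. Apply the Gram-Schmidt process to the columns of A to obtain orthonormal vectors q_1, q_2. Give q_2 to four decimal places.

q_2 = (-1.0000, 0.0000, 0.0000)

c_1 = (0, -4, -3); ‖c_1‖ = 5.0000, so q_1 = (0.0000, -0.8000, -0.6000).
q_1·c_2 = 0.0000·(-4) + (-0.8000)·4 + (-0.6000)·3 = -5.0000.
u_2 = c_2 + 5.0000·q_1 = (-4.0000, 0.0000, 0.0000).
‖u_2‖ = 4.0000, so q_2 = (-1.0000, 0.0000, 0.0000).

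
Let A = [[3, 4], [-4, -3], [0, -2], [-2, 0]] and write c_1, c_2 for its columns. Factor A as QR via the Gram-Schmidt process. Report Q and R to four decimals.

q_1 = c_1/‖c_1‖ = (3, -4, 0, -2)/5.3852 = (0.5571, -0.7428, 0.0000, -0.3714).
r_{12} = q_1·c_2 = 4.4567.
u_2 = c_2 − 4.4567·q_1 = (1.5172, 0.3103, -2.0000, 1.6552).
‖u_2‖ = 3.0229, so q_2 = (0.5019, 0.1027, -0.6616, 0.5475).

Q = [[0.5571, 0.5019], [-0.7428, 0.1027], [0.0000, -0.6616], [-0.3714, 0.5475]], R = [[5.3852, 4.4567], [0.0000, 3.0229]]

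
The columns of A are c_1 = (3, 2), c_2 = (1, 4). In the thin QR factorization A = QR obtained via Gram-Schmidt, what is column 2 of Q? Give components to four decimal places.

c_1 = (3, 2); ‖c_1‖ = 3.6056, so q_1 = (0.8321, 0.5547).
q_1·c_2 = 0.8321·1 + 0.5547·4 = 3.0509.
u_2 = c_2 − 3.0509·q_1 = (-1.5385, 2.3077).
‖u_2‖ = 2.7735, so q_2 = (-0.5547, 0.8321).

q_2 = (-0.5547, 0.8321)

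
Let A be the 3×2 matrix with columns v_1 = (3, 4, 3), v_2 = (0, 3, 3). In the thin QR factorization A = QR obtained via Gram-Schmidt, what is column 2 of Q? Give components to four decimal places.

q_2 = (-0.8262, 0.2361, 0.5115)

q_1 = v_1/‖v_1‖ = (3, 4, 3)/5.8310 = (0.5145, 0.6860, 0.5145).
r_{12} = q_1·v_2 = 3.6015.
u_2 = v_2 − 3.6015·q_1 = (-1.8529, 0.5294, 1.1471).
‖u_2‖ = 2.2426, so q_2 = (-0.8262, 0.2361, 0.5115).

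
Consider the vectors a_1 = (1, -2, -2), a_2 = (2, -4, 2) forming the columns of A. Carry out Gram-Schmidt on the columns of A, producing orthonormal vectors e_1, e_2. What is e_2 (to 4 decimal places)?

e_1 = a_1/‖a_1‖ = (1, -2, -2)/3.0000 = (0.3333, -0.6667, -0.6667).
r_{12} = e_1·a_2 = 2.0000.
u_2 = a_2 − 2.0000·e_1 = (1.3333, -2.6667, 3.3333).
‖u_2‖ = 4.4721, so e_2 = (0.2981, -0.5963, 0.7454).

e_2 = (0.2981, -0.5963, 0.7454)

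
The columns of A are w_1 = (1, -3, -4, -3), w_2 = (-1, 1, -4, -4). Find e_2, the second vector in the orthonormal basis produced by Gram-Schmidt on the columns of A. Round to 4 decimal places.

e_2 = (-0.4025, 0.7299, -0.3001, -0.4639)

w_1 = (1, -3, -4, -3); ‖w_1‖ = 5.9161, so e_1 = (0.1690, -0.5071, -0.6761, -0.5071).
e_1·w_2 = 0.1690·(-1) + (-0.5071)·1 + (-0.6761)·(-4) + (-0.5071)·(-4) = 4.0567.
u_2 = w_2 − 4.0567·e_1 = (-1.6857, 3.0571, -1.2571, -1.9429).
‖u_2‖ = 4.1884, so e_2 = (-0.4025, 0.7299, -0.3001, -0.4639).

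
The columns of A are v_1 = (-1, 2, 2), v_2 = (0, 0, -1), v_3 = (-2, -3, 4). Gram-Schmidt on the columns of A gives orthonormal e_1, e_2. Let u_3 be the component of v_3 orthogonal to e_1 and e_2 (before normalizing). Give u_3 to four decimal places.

u_3 = (-2.8000, -1.4000, 0.0000)

v_1 = (-1, 2, 2); ‖v_1‖ = 3.0000, so e_1 = (-0.3333, 0.6667, 0.6667).
e_1·v_2 = (-0.3333)·0 + 0.6667·0 + 0.6667·(-1) = -0.6667.
u_2 = v_2 + 0.6667·e_1 = (-0.2222, 0.4444, -0.5556).
‖u_2‖ = 0.7454, so e_2 = (-0.2981, 0.5963, -0.7454).
e_1·v_3 = (-0.3333)·(-2) + 0.6667·(-3) + 0.6667·4 = 1.3333; e_2·v_3 = (-0.2981)·(-2) + 0.5963·(-3) + (-0.7454)·4 = -4.1740.
u_3 = v_3 − 1.3333·e_1 + 4.1740·e_2 = (-2.8000, -1.4000, 0.0000).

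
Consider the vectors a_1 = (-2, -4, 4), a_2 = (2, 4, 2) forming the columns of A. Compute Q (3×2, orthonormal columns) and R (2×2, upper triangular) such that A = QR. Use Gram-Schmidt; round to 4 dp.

Q = [[-0.3333, 0.2981], [-0.6667, 0.5963], [0.6667, 0.7454]], R = [[6.0000, -2.0000], [0.0000, 4.4721]]

e_1 = a_1/‖a_1‖ = (-2, -4, 4)/6.0000 = (-0.3333, -0.6667, 0.6667).
r_{12} = e_1·a_2 = -2.0000.
u_2 = a_2 + 2.0000·e_1 = (1.3333, 2.6667, 3.3333).
‖u_2‖ = 4.4721, so e_2 = (0.2981, 0.5963, 0.7454).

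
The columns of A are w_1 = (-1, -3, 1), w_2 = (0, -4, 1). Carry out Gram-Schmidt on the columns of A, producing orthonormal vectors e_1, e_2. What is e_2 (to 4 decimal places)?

e_2 = (0.9239, -0.3553, -0.1421)

w_1 = (-1, -3, 1); ‖w_1‖ = 3.3166, so e_1 = (-0.3015, -0.9045, 0.3015).
e_1·w_2 = (-0.3015)·0 + (-0.9045)·(-4) + 0.3015·1 = 3.9196.
u_2 = w_2 − 3.9196·e_1 = (1.1818, -0.4545, -0.1818).
‖u_2‖ = 1.2792, so e_2 = (0.9239, -0.3553, -0.1421).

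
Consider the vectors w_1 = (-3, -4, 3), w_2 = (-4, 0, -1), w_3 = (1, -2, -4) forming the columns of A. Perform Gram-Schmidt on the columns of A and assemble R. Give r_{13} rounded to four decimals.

r_{13} = -1.2005

w_1 = (-3, -4, 3); ‖w_1‖ = 5.8310, so e_1 = (-0.5145, -0.6860, 0.5145).
r_{13} = e_1·w_3 = -1.2005.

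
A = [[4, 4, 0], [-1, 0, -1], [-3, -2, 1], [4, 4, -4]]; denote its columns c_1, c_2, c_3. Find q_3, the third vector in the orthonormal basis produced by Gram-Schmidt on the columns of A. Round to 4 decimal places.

c_1 = (4, -1, -3, 4); ‖c_1‖ = 6.4807, so q_1 = (0.6172, -0.1543, -0.4629, 0.6172).
q_1·c_2 = 0.6172·4 + (-0.1543)·0 + (-0.4629)·(-2) + 0.6172·4 = 5.8635.
u_2 = c_2 − 5.8635·q_1 = (0.3810, 0.9048, 0.7143, 0.3810).
‖u_2‖ = 1.2724, so q_2 = (0.2994, 0.7111, 0.5614, 0.2994).
q_1·c_3 = 0.6172·0 + (-0.1543)·(-1) + (-0.4629)·1 + 0.6172·(-4) = -2.7775; q_2·c_3 = 0.2994·0 + 0.7111·(-1) + 0.5614·1 + 0.2994·(-4) = -1.3473.
u_3 = c_3 + 2.7775·q_1 + 1.3473·q_2 = (2.1176, -0.4706, 0.4706, -1.8824).
‖u_3‖ = 2.9104, so q_3 = (0.7276, -0.1617, 0.1617, -0.6468).

q_3 = (0.7276, -0.1617, 0.1617, -0.6468)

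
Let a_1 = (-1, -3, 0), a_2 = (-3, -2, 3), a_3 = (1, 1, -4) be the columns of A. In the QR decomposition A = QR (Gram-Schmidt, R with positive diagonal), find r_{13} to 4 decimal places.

e_1 = a_1/‖a_1‖ = (-1, -3, 0)/3.1623 = (-0.3162, -0.9487, 0.0000).
r_{13} = e_1·a_3 = -1.2649.

r_{13} = -1.2649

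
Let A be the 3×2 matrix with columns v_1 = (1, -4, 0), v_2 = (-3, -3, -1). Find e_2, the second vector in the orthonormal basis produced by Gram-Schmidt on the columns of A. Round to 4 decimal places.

v_1 = (1, -4, 0); ‖v_1‖ = 4.1231, so e_1 = (0.2425, -0.9701, 0.0000).
e_1·v_2 = 0.2425·(-3) + (-0.9701)·(-3) + 0.0000·(-1) = 2.1828.
u_2 = v_2 − 2.1828·e_1 = (-3.5294, -0.8824, -1.0000).
‖u_2‖ = 3.7730, so e_2 = (-0.9354, -0.2339, -0.2650).

e_2 = (-0.9354, -0.2339, -0.2650)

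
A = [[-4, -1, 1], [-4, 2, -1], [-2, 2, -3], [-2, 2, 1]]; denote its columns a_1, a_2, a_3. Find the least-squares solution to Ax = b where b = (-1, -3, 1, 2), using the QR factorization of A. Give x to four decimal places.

a_1 = (-4, -4, -2, -2); ‖a_1‖ = 6.3246, so e_1 = (-0.6325, -0.6325, -0.3162, -0.3162).
e_1·a_2 = (-0.6325)·(-1) + (-0.6325)·2 + (-0.3162)·2 + (-0.3162)·2 = -1.8974.
u_2 = a_2 + 1.8974·e_1 = (-2.2000, 0.8000, 1.4000, 1.4000).
‖u_2‖ = 3.0659, so e_2 = (-0.7176, 0.2609, 0.4566, 0.4566).
e_1·a_3 = (-0.6325)·1 + (-0.6325)·(-1) + (-0.3162)·(-3) + (-0.3162)·1 = 0.6325; e_2·a_3 = (-0.7176)·1 + 0.2609·(-1) + 0.4566·(-3) + 0.4566·1 = -1.8918.
u_3 = a_3 − 0.6325·e_1 + 1.8918·e_2 = (0.0426, -0.1064, -1.9362, 2.0638).
‖u_3‖ = 2.8322, so e_3 = (0.0150, -0.0376, -0.6836, 0.7287).
Qᵀb = (1.5811, 1.3047, 0.8714).
Back-substitute: x_3 = 0.8714/2.8322 = 0.3077.
x_2 = (1.3047 + 1.8918·0.3077)/3.0659 = 0.6154.
x_1 = (1.5811 + 1.8974·0.6154 − 0.6325·0.3077)/6.3246 = 0.4038.

x = (0.4038, 0.6154, 0.3077)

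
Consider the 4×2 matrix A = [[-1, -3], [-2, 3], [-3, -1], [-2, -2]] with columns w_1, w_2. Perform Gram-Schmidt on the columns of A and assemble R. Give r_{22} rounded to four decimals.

r_{22} = 4.7022

w_1 = (-1, -2, -3, -2); ‖w_1‖ = 4.2426, so q_1 = (-0.2357, -0.4714, -0.7071, -0.4714).
q_1·w_2 = (-0.2357)·(-3) + (-0.4714)·3 + (-0.7071)·(-1) + (-0.4714)·(-2) = 0.9428.
u_2 = w_2 − 0.9428·q_1 = (-2.7778, 3.4444, -0.3333, -1.5556).
r_{22} = ‖u_2‖ = 4.7022.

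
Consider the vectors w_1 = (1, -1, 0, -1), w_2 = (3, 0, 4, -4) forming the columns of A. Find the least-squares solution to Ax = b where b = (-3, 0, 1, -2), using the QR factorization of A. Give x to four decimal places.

x = (-0.8378, 0.2162)

e_1 = w_1/‖w_1‖ = (1, -1, 0, -1)/1.7321 = (0.5774, -0.5774, 0.0000, -0.5774).
r_{12} = e_1·w_2 = 4.0415.
u_2 = w_2 − 4.0415·e_1 = (0.6667, 2.3333, 4.0000, -1.6667).
‖u_2‖ = 4.9666, so e_2 = (0.1342, 0.4698, 0.8054, -0.3356).
Qᵀb = (-0.5774, 1.0738).
Back-substitute: x_2 = 1.0738/4.9666 = 0.2162.
x_1 = (-0.5774 − 4.0415·0.2162)/1.7321 = -0.8378.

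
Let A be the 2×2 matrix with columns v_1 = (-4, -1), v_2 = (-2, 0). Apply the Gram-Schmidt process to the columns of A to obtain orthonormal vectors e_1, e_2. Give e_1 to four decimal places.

e_1 = (-0.9701, -0.2425)

v_1 = (-4, -1); ‖v_1‖ = 4.1231, so e_1 = (-0.9701, -0.2425).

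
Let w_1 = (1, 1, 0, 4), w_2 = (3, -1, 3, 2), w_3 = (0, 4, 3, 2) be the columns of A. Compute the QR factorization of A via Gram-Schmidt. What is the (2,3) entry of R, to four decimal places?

r_{23} = 0.5587

w_1 = (1, 1, 0, 4); ‖w_1‖ = 4.2426, so q_1 = (0.2357, 0.2357, 0.0000, 0.9428).
q_1·w_2 = 0.2357·3 + 0.2357·(-1) + 0.0000·3 + 0.9428·2 = 2.3570.
u_2 = w_2 − 2.3570·q_1 = (2.4444, -1.5556, 3.0000, -0.2222).
‖u_2‖ = 4.1767, so q_2 = (0.5853, -0.3724, 0.7183, -0.0532).
r_{23} = q_2·w_3 = 0.5587.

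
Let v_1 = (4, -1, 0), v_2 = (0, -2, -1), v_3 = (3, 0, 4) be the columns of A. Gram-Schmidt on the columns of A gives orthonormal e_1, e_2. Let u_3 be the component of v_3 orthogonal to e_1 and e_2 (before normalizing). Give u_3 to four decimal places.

u_3 = (-0.3580, -1.4321, 2.8642)

v_1 = (4, -1, 0); ‖v_1‖ = 4.1231, so e_1 = (0.9701, -0.2425, 0.0000).
e_1·v_2 = 0.9701·0 + (-0.2425)·(-2) + 0.0000·(-1) = 0.4851.
u_2 = v_2 − 0.4851·e_1 = (-0.4706, -1.8824, -1.0000).
‖u_2‖ = 2.1828, so e_2 = (-0.2156, -0.8623, -0.4581).
e_1·v_3 = 0.9701·3 + (-0.2425)·0 + 0.0000·4 = 2.9104; e_2·v_3 = (-0.2156)·3 + (-0.8623)·0 + (-0.4581)·4 = -2.4793.
u_3 = v_3 − 2.9104·e_1 + 2.4793·e_2 = (-0.3580, -1.4321, 2.8642).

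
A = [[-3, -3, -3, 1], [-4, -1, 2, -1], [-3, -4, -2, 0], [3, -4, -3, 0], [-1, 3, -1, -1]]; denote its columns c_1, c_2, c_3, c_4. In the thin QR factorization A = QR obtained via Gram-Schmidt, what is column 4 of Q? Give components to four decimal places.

c_1 = (-3, -4, -3, 3, -1); ‖c_1‖ = 6.6332, so e_1 = (-0.4523, -0.6030, -0.4523, 0.4523, -0.1508).
e_1·c_2 = (-0.4523)·(-3) + (-0.6030)·(-1) + (-0.4523)·(-4) + 0.4523·(-4) + (-0.1508)·3 = 1.5076.
u_2 = c_2 − 1.5076·e_1 = (-2.3182, -0.0909, -3.3182, -4.6818, 3.2273).
‖u_2‖ = 6.9805, so e_2 = (-0.3321, -0.0130, -0.4754, -0.6707, 0.4623).
e_1·c_3 = (-0.4523)·(-3) + (-0.6030)·2 + (-0.4523)·(-2) + 0.4523·(-3) + (-0.1508)·(-1) = -0.1508; e_2·c_3 = (-0.3321)·(-3) + (-0.0130)·2 + (-0.4754)·(-2) + (-0.6707)·(-3) + 0.4623·(-1) = 3.4707.
u_3 = c_3 + 0.1508·e_1 − 3.4707·e_2 = (-1.9156, 1.9543, -0.4184, -0.6040, -2.6273).
‖u_3‖ = 3.8641, so e_3 = (-0.4957, 0.5058, -0.1083, -0.1563, -0.6799).
e_1·c_4 = (-0.4523)·1 + (-0.6030)·(-1) + (-0.4523)·0 + 0.4523·0 + (-0.1508)·(-1) = 0.3015; e_2·c_4 = (-0.3321)·1 + (-0.0130)·(-1) + (-0.4754)·0 + (-0.6707)·0 + 0.4623·(-1) = -0.7814; e_3·c_4 = (-0.4957)·1 + 0.5058·(-1) + (-0.1083)·0 + (-0.1563)·0 + (-0.6799)·(-1) = -0.3216.
u_4 = c_4 − 0.3015·e_1 + 0.7814·e_2 + 0.3216·e_3 = (0.7175, -0.6657, -0.2699, -0.7107, -0.8119).
‖u_4‖ = 1.4816, so e_4 = (0.4842, -0.4493, -0.1822, -0.4797, -0.5480).

e_4 = (0.4842, -0.4493, -0.1822, -0.4797, -0.5480)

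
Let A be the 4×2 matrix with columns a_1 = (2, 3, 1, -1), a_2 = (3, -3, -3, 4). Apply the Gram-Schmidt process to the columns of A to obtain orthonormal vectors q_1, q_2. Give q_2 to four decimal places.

a_1 = (2, 3, 1, -1); ‖a_1‖ = 3.8730, so q_1 = (0.5164, 0.7746, 0.2582, -0.2582).
q_1·a_2 = 0.5164·3 + 0.7746·(-3) + 0.2582·(-3) + (-0.2582)·4 = -2.5820.
u_2 = a_2 + 2.5820·q_1 = (4.3333, -1.0000, -2.3333, 3.3333).
‖u_2‖ = 6.0277, so q_2 = (0.7189, -0.1659, -0.3871, 0.5530).

q_2 = (0.7189, -0.1659, -0.3871, 0.5530)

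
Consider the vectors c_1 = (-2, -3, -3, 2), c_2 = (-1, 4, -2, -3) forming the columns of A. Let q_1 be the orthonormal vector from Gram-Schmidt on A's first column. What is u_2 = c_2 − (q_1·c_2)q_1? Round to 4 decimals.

u_2 = (-1.7692, 2.8462, -3.1538, -2.2308)

c_1 = (-2, -3, -3, 2); ‖c_1‖ = 5.0990, so q_1 = (-0.3922, -0.5883, -0.5883, 0.3922).
q_1·c_2 = (-0.3922)·(-1) + (-0.5883)·4 + (-0.5883)·(-2) + 0.3922·(-3) = -1.9612.
u_2 = c_2 + 1.9612·q_1 = (-1.7692, 2.8462, -3.1538, -2.2308).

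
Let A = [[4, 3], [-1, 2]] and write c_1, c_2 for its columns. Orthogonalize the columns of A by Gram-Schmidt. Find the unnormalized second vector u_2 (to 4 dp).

u_2 = (0.6471, 2.5882)

q_1 = c_1/‖c_1‖ = (4, -1)/4.1231 = (0.9701, -0.2425).
r_{12} = q_1·c_2 = 2.4254.
u_2 = c_2 − 2.4254·q_1 = (0.6471, 2.5882).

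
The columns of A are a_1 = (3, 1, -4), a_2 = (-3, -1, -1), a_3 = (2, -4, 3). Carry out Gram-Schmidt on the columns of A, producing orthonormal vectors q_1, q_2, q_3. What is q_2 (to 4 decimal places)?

q_2 = (-0.7442, -0.2481, -0.6202)

a_1 = (3, 1, -4); ‖a_1‖ = 5.0990, so q_1 = (0.5883, 0.1961, -0.7845).
q_1·a_2 = 0.5883·(-3) + 0.1961·(-1) + (-0.7845)·(-1) = -1.1767.
u_2 = a_2 + 1.1767·q_1 = (-2.3077, -0.7692, -1.9231).
‖u_2‖ = 3.1009, so q_2 = (-0.7442, -0.2481, -0.6202).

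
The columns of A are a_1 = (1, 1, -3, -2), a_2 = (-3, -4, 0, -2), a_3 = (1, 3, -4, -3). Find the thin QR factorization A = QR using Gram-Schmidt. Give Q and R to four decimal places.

q_1 = a_1/‖a_1‖ = (1, 1, -3, -2)/3.8730 = (0.2582, 0.2582, -0.7746, -0.5164).
r_{12} = q_1·a_2 = -0.7746.
u_2 = a_2 + 0.7746·q_1 = (-2.8000, -3.8000, -0.6000, -2.4000).
‖u_2‖ = 5.3292, so q_2 = (-0.5254, -0.7131, -0.1126, -0.4504).
r_{13} = q_1·a_3 = 5.6804; r_{23} = q_2·a_3 = -0.8632.
u_3 = a_3 − 5.6804·q_1 + 0.8632·q_2 = (-0.9202, 0.9178, 0.3028, -0.4554).
‖u_3‖ = 1.4101, so q_3 = (-0.6526, 0.6509, 0.2148, -0.3230).

Q = [[0.2582, -0.5254, -0.6526], [0.2582, -0.7131, 0.6509], [-0.7746, -0.1126, 0.2148], [-0.5164, -0.4504, -0.3230]], R = [[3.8730, -0.7746, 5.6804], [0.0000, 5.3292, -0.8632], [0.0000, 0.0000, 1.4101]]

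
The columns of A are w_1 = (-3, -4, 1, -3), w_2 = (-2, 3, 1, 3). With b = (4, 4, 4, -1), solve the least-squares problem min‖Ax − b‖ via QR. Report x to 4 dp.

x = (-0.6782, -0.1954)

e_1 = w_1/‖w_1‖ = (-3, -4, 1, -3)/5.9161 = (-0.5071, -0.6761, 0.1690, -0.5071).
r_{12} = e_1·w_2 = -2.3664.
u_2 = w_2 + 2.3664·e_1 = (-3.2000, 1.4000, 1.4000, 1.8000).
‖u_2‖ = 4.1713, so e_2 = (-0.7671, 0.3356, 0.3356, 0.4315).
Qᵀb = (-3.5496, -0.8151).
Back-substitute: x_2 = -0.8151/4.1713 = -0.1954.
x_1 = (-3.5496 + 2.3664·(-0.1954))/5.9161 = -0.6782.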